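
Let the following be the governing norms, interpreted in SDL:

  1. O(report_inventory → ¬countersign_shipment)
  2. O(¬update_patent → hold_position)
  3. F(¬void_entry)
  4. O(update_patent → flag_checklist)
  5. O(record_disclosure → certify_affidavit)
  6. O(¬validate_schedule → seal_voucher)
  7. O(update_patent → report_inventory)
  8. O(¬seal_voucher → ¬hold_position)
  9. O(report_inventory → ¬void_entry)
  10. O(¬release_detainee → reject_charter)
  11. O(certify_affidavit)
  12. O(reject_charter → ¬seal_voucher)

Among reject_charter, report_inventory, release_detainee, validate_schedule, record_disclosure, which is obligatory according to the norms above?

Premise 3 is F(¬void_entry), i.e. O(void_entry).
Premise 9, O(report_inventory → ¬void_entry), contraposes to O(void_entry → ¬report_inventory); with O(void_entry) we get O(¬report_inventory).
Premise 7 is O(update_patent → report_inventory); contrapositively O(¬report_inventory → ¬update_patent). Since O(¬report_inventory) holds, K gives O(¬update_patent).
Premise 2 is O(¬update_patent → hold_position); since O(¬update_patent), deontic closure gives O(hold_position).
The contrapositive of premise 8 (O(¬seal_voucher → ¬hold_position)) is O(hold_position → seal_voucher), and O(hold_position) is already established, so O(seal_voucher).
The contrapositive of premise 12 (O(reject_charter → ¬seal_voucher)) is O(seal_voucher → ¬reject_charter), and O(seal_voucher) is already established, so O(¬reject_charter).
Premise 10, O(¬release_detainee → reject_charter), contraposes to O(¬reject_charter → release_detainee); with O(¬reject_charter) we get O(release_detainee).
So O(release_detainee) holds — release_detainee is obligatory. None of the other listed options is made obligatory by any chain of premises.

release_detainee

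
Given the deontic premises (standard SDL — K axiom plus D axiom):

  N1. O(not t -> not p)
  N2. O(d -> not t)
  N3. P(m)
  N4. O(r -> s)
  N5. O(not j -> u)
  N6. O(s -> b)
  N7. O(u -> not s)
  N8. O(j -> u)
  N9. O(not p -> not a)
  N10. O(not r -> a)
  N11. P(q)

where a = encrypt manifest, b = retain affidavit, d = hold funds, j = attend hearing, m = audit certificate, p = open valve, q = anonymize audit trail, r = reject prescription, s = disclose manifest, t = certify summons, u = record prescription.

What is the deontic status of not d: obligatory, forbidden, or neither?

Premises 8 and 5 cover both cases: O(j -> u) and O(not j -> u). Since j ∨ not j is a tautology, O(u) follows.
Premise 7 is O(u -> not s); since O(u), deontic closure gives O(not s).
The contrapositive of premise 4 (O(r -> s)) is O(not s -> not r), and O(not s) is already established, so O(not r).
Applying K to premise 10 (O(not r -> a)) and O(not r) yields O(a).
Premise 9 is O(not p -> not a); contrapositively O(a -> p). Since O(a) holds, K gives O(p).
Premise 1 is O(not t -> not p); contrapositively O(p -> t). Since O(p) holds, K gives O(t).
Premise 2 is O(d -> not t); contrapositively O(t -> not d). Since O(t) holds, K gives O(not d).
Premises 3, 6, 11 do not contribute to this derivation.
Hence not d is obligatory.

Obligatory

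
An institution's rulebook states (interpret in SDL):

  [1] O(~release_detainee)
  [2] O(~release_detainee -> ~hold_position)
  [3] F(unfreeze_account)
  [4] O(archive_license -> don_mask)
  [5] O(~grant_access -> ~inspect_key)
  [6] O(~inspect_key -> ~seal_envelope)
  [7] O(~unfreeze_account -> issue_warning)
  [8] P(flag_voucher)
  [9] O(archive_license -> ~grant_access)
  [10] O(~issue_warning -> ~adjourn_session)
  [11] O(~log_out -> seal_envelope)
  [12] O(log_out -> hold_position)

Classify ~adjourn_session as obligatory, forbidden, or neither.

Neither

Premise 10 is O(~issue_warning -> ~adjourn_session), but O(~issue_warning) is not derivable from the premises, so it does not yield O(~adjourn_session).
No premise or chain of K-axiom applications forces O(~adjourn_session), and none forces O(adjourn_session). So ~adjourn_session is neither obligatory nor forbidden under these norms.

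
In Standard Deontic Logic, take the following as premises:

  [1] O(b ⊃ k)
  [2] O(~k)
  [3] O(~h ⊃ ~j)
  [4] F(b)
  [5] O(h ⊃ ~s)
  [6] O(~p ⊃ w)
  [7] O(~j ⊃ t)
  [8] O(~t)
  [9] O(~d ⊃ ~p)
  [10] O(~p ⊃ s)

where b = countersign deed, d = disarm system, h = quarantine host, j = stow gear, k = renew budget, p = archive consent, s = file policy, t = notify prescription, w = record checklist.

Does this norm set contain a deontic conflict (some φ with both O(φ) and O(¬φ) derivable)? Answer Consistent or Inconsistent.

Premise 1 is O(b ⊃ k), but O(b) is not derivable from the premises, so it does not yield O(k).
So O(k) is not derivable, and the apparent clash with O(~k) does not arise.
A world satisfying every obligation exists (e.g. b=false, d=true, h=true, j=true, k=false, p=true, s=false, t=false, w=false); no atom is both obligatory and forbidden, so the set is consistent.

Consistent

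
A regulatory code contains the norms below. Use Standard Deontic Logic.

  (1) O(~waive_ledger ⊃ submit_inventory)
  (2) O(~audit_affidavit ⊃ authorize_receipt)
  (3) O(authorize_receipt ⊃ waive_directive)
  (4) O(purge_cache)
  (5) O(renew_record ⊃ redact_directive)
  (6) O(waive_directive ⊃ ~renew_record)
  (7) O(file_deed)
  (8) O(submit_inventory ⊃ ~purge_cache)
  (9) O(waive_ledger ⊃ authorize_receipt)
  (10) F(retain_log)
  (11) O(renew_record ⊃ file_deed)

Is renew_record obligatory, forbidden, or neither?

Premise 4 states O(purge_cache) outright.
Premise 8 is O(submit_inventory ⊃ ~purge_cache); contrapositively O(purge_cache ⊃ ~submit_inventory). Since O(purge_cache) holds, K gives O(~submit_inventory).
Premise 1, O(~waive_ledger ⊃ submit_inventory), contraposes to O(~submit_inventory ⊃ waive_ledger); with O(~submit_inventory) we get O(waive_ledger).
With premise 9, O(waive_ledger ⊃ authorize_receipt), the K-axiom yields O(authorize_receipt).
With premise 3, O(authorize_receipt ⊃ waive_directive), the K-axiom yields O(waive_directive).
Applying K to premise 6 (O(waive_directive ⊃ ~renew_record)) and O(waive_directive) yields O(~renew_record).
Premises 2, 5, 7, 10, 11 do not contribute to this derivation.
Thus O(~renew_record), which is F(renew_record): renew_record is forbidden.

Forbidden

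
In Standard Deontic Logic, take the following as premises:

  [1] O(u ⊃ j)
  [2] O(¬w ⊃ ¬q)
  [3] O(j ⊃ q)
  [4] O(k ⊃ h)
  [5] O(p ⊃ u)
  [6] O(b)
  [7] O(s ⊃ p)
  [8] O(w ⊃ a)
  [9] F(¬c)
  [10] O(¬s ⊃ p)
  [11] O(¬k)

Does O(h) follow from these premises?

Premise 4 is O(k ⊃ h), but O(k) is not derivable from the premises, so it does not yield O(h).
No other premise forces O(h). An ideal world satisfying every premise can still have h false, so O(h) is not derivable.

No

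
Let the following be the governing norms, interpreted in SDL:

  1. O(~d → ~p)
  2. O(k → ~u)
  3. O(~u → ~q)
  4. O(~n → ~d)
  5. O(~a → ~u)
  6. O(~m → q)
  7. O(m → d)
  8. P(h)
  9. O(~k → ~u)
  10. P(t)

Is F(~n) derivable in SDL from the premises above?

Yes

Premises 9 and 2 are O(~k → ~u) and O(k → ~u); every ideal world satisfies ~k or k, so in either case ~u holds — hence O(~u).
Applying K to premise 3 (O(~u → ~q)) and O(~u) yields O(~q).
Premise 6, O(~m → q), contraposes to O(~q → m); with O(~q) we get O(m).
Applying K to premise 7 (O(m → d)) and O(m) yields O(d).
Premise 4, O(~n → ~d), contraposes to O(d → n); with O(d) we get O(n).
Premises 1, 5, 8, 10 do not contribute to this derivation.
So O(n) holds, i.e. F(~n). The claim follows.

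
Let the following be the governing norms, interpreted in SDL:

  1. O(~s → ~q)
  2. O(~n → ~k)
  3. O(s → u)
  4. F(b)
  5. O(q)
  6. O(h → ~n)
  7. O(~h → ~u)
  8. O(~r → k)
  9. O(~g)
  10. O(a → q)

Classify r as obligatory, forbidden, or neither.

Premise 5 gives O(q).
Premise 1, O(~s → ~q), contraposes to O(q → s); with O(q) we get O(s).
Applying K to premise 3 (O(s → u)) and O(s) yields O(u).
Premise 7, O(~h → ~u), contraposes to O(u → h); with O(u) we get O(h).
From O(h) and premise 6, O(h → ~n), we obtain O(~n).
From O(~n) and premise 2, O(~n → ~k), we obtain O(~k).
Premise 8, O(~r → k), contraposes to O(~k → r); with O(~k) we get O(r).
Premises 4, 9, 10 do not contribute to this derivation.
Hence r is obligatory.

Obligatory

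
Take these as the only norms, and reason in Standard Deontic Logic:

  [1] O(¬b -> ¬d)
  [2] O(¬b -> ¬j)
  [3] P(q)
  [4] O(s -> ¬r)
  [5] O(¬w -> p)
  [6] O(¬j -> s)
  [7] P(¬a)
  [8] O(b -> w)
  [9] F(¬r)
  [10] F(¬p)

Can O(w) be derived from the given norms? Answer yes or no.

Yes

F(¬r) at premise 9 means O(r).
Premise 4 is O(s -> ¬r); contrapositively O(r -> ¬s). Since O(r) holds, K gives O(¬s).
The contrapositive of premise 6 (O(¬j -> s)) is O(¬s -> j), and O(¬s) is already established, so O(j).
Premise 2 is O(¬b -> ¬j); contrapositively O(j -> b). Since O(j) holds, K gives O(b).
With premise 8, O(b -> w), the K-axiom yields O(w).
Premises 1, 3, 5, 7, 10 do not contribute to this derivation.
So O(w) follows.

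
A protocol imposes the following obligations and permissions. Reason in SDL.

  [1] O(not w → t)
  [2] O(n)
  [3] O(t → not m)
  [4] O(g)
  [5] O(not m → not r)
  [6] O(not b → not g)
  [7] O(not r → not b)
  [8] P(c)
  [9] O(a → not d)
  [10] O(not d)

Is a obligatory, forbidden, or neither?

Neither

Premise 9 is O(a → not d); even if O(not d) held, inferring O(a) would be affirming the consequent — invalid.
No premise or chain of K-axiom applications forces O(a), and none forces O(not a). So a is neither obligatory nor forbidden under these norms.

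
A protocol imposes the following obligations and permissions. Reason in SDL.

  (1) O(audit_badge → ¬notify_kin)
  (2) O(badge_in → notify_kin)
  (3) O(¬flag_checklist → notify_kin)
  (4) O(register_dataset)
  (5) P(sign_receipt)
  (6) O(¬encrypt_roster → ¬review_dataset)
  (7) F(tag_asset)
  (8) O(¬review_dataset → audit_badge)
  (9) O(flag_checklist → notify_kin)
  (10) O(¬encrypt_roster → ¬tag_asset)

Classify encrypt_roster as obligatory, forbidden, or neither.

Obligatory

Premises 3 and 9 cover both cases: O(¬flag_checklist → notify_kin) and O(flag_checklist → notify_kin). Since ¬flag_checklist ∨ flag_checklist is a tautology, O(notify_kin) follows.
Premise 1 is O(audit_badge → ¬notify_kin); contrapositively O(notify_kin → ¬audit_badge). Since O(notify_kin) holds, K gives O(¬audit_badge).
Premise 8, O(¬review_dataset → audit_badge), contraposes to O(¬audit_badge → review_dataset); with O(¬audit_badge) we get O(review_dataset).
Premise 6, O(¬encrypt_roster → ¬review_dataset), contraposes to O(review_dataset → encrypt_roster); with O(review_dataset) we get O(encrypt_roster).
Premises 2, 4, 5, 7, 10 do not contribute to this derivation.
Hence encrypt_roster is obligatory.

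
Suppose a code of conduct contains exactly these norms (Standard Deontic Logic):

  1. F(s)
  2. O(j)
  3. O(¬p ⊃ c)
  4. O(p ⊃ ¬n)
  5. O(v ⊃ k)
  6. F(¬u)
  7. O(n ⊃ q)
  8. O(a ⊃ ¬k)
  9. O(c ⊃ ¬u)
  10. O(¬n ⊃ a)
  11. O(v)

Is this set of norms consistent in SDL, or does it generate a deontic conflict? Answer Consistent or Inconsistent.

Premise 6 is F(¬u), i.e. O(u).
Premise 9, O(c ⊃ ¬u), contraposes to O(u ⊃ ¬c); with O(u) we get O(¬c).
The contrapositive of premise 3 (O(¬p ⊃ c)) is O(¬c ⊃ p), and O(¬c) is already established, so O(p).
With premise 4, O(p ⊃ ¬n), the K-axiom yields O(¬n).
From O(¬n) and premise 10, O(¬n ⊃ a), we obtain O(a).
From O(a) and premise 8, O(a ⊃ ¬k), we obtain O(¬k).
Premise 5, O(v ⊃ k), contraposes to O(¬k ⊃ ¬v); with O(¬k) we get O(¬v).
Yet premise 11 states O(v).
We now have both O(¬v) and O(v) — v is simultaneously obligatory and forbidden, violating the D-axiom.

Inconsistent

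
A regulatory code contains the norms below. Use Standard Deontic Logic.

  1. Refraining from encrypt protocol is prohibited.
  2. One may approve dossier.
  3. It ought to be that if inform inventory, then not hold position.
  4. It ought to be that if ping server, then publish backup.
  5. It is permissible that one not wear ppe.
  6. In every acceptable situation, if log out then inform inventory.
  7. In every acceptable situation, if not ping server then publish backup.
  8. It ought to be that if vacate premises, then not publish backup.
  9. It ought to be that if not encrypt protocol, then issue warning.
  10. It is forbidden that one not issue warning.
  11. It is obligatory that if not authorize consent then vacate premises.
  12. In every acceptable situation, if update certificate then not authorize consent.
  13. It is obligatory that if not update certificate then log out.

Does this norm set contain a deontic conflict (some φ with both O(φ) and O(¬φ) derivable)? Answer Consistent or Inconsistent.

Consistent

Premise 9 is O(¬encrypt_protocol → issue_warning); even if O(issue_warning) held, inferring O(¬encrypt_protocol) would be affirming the consequent — invalid.
So O(¬encrypt_protocol) is not derivable, and the apparent clash with O(encrypt_protocol) does not arise.
A world satisfying every obligation exists (e.g. approve_dossier=false, authorize_consent=true, encrypt_protocol=true, hold_position=false, inform_inventory=true, issue_warning=true, log_out=true, ping_server=false, publish_backup=true, update_certificate=false, vacate_premises=false, wear_ppe=false); no atom is both obligatory and forbidden, so the set is consistent.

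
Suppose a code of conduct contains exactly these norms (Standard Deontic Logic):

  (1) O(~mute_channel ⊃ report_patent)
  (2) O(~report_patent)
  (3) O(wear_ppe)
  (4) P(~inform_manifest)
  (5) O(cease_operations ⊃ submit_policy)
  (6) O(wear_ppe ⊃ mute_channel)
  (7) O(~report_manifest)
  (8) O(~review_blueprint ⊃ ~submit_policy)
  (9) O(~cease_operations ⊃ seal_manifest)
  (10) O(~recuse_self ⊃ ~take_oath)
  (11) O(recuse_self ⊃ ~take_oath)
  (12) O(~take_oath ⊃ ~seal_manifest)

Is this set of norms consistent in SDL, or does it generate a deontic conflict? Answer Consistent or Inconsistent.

Consistent

Premise 1 is O(~mute_channel ⊃ report_patent), but O(~mute_channel) is not derivable from the premises, so it does not yield O(report_patent).
So O(report_patent) is not derivable, and the apparent clash with O(~report_patent) does not arise.
A world satisfying every obligation exists (e.g. cease_operations=true, inform_manifest=false, mute_channel=true, recuse_self=false, report_manifest=false, report_patent=false, review_blueprint=true, seal_manifest=false, submit_policy=true, take_oath=false, wear_ppe=true); no atom is both obligatory and forbidden, so the set is consistent.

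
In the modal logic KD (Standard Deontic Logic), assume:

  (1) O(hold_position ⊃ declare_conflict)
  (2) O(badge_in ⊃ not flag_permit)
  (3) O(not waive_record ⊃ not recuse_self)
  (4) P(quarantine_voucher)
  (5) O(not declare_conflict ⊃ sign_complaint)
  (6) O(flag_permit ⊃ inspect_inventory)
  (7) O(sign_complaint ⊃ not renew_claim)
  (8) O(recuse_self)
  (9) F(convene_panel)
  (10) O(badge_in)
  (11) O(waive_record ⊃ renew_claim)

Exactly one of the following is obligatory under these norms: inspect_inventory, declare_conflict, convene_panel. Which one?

From premise 8 we have O(recuse_self).
The contrapositive of premise 3 (O(not waive_record ⊃ not recuse_self)) is O(recuse_self ⊃ waive_record), and O(recuse_self) is already established, so O(waive_record).
Premise 11 is O(waive_record ⊃ renew_claim); since O(waive_record), deontic closure gives O(renew_claim).
The contrapositive of premise 7 (O(sign_complaint ⊃ not renew_claim)) is O(renew_claim ⊃ not sign_complaint), and O(renew_claim) is already established, so O(not sign_complaint).
Premise 5 is O(not declare_conflict ⊃ sign_complaint); contrapositively O(not sign_complaint ⊃ declare_conflict). Since O(not sign_complaint) holds, K gives O(declare_conflict).
So O(declare_conflict) holds — declare_conflict is obligatory. None of the other listed options is made obligatory by any chain of premises.

declare_conflict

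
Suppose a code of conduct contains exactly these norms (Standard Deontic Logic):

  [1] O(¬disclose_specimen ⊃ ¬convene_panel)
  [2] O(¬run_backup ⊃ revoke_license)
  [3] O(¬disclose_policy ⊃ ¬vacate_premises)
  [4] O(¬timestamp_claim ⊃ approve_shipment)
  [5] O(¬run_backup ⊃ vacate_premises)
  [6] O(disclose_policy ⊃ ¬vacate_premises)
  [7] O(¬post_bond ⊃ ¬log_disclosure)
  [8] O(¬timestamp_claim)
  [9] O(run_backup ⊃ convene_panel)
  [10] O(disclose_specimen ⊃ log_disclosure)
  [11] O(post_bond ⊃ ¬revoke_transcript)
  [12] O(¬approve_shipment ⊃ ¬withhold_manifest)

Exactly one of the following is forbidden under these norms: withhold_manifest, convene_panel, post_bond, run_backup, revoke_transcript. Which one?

Premises 6 and 3 cover both cases: O(disclose_policy ⊃ ¬vacate_premises) and O(¬disclose_policy ⊃ ¬vacate_premises). Since disclose_policy ∨ ¬disclose_policy is a tautology, O(¬vacate_premises) follows.
The contrapositive of premise 5 (O(¬run_backup ⊃ vacate_premises)) is O(¬vacate_premises ⊃ run_backup), and O(¬vacate_premises) is already established, so O(run_backup).
With premise 9, O(run_backup ⊃ convene_panel), the K-axiom yields O(convene_panel).
Premise 1, O(¬disclose_specimen ⊃ ¬convene_panel), contraposes to O(convene_panel ⊃ disclose_specimen); with O(convene_panel) we get O(disclose_specimen).
With premise 10, O(disclose_specimen ⊃ log_disclosure), the K-axiom yields O(log_disclosure).
The contrapositive of premise 7 (O(¬post_bond ⊃ ¬log_disclosure)) is O(log_disclosure ⊃ post_bond), and O(log_disclosure) is already established, so O(post_bond).
With premise 11, O(post_bond ⊃ ¬revoke_transcript), the K-axiom yields O(¬revoke_transcript).
So O(¬revoke_transcript) holds, i.e. revoke_transcript is forbidden. None of the other listed options is forbidden under the premises.

revoke_transcript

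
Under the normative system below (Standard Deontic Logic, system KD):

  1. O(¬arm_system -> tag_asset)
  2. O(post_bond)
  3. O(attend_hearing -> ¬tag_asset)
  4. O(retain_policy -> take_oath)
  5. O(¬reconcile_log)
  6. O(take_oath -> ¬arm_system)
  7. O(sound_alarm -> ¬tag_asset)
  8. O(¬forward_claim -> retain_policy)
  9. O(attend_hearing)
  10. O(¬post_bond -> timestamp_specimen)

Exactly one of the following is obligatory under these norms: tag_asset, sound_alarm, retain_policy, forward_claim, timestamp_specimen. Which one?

forward_claim

Premise 9 gives O(attend_hearing).
From O(attend_hearing) and premise 3, O(attend_hearing -> ¬tag_asset), we obtain O(¬tag_asset).
Premise 1, O(¬arm_system -> tag_asset), contraposes to O(¬tag_asset -> arm_system); with O(¬tag_asset) we get O(arm_system).
Premise 6 is O(take_oath -> ¬arm_system); contrapositively O(arm_system -> ¬take_oath). Since O(arm_system) holds, K gives O(¬take_oath).
Premise 4, O(retain_policy -> take_oath), contraposes to O(¬take_oath -> ¬retain_policy); with O(¬take_oath) we get O(¬retain_policy).
Premise 8 is O(¬forward_claim -> retain_policy); contrapositively O(¬retain_policy -> forward_claim). Since O(¬retain_policy) holds, K gives O(forward_claim).
So O(forward_claim) holds — forward_claim is obligatory. None of the other listed options is made obligatory by any chain of premises.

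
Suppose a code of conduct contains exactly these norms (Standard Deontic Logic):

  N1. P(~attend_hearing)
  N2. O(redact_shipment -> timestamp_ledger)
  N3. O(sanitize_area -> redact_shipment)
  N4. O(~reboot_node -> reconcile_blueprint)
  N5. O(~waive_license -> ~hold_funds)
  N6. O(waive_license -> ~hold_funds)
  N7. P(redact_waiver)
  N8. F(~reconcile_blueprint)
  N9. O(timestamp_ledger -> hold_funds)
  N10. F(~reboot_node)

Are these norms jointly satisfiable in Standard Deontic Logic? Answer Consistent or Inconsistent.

Consistent

Premise 4 is O(~reboot_node -> reconcile_blueprint); even if O(reconcile_blueprint) held, inferring O(~reboot_node) would be affirming the consequent — invalid.
So O(~reboot_node) is not derivable, and the apparent clash with O(reboot_node) does not arise.
A world satisfying every obligation exists (e.g. attend_hearing=false, hold_funds=false, reboot_node=true, reconcile_blueprint=true, redact_shipment=false, redact_waiver=false, sanitize_area=false, timestamp_ledger=false, waive_license=false); no atom is both obligatory and forbidden, so the set is consistent.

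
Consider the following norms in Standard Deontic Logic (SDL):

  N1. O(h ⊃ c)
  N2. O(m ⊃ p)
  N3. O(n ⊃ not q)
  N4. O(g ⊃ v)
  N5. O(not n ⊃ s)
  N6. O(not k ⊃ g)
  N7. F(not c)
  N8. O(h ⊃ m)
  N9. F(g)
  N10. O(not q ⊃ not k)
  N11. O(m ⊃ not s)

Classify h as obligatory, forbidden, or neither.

F(g) at premise 9 means O(not g).
Premise 6, O(not k ⊃ g), contraposes to O(not g ⊃ k); with O(not g) we get O(k).
The contrapositive of premise 10 (O(not q ⊃ not k)) is O(k ⊃ q), and O(k) is already established, so O(q).
The contrapositive of premise 3 (O(n ⊃ not q)) is O(q ⊃ not n), and O(q) is already established, so O(not n).
Premise 5 is O(not n ⊃ s); since O(not n), deontic closure gives O(s).
Premise 11, O(m ⊃ not s), contraposes to O(s ⊃ not m); with O(s) we get O(not m).
The contrapositive of premise 8 (O(h ⊃ m)) is O(not m ⊃ not h), and O(not m) is already established, so O(not h).
Premises 1, 2, 4, 7 do not contribute to this derivation.
Thus O(not h), which is F(h): h is forbidden.

Forbidden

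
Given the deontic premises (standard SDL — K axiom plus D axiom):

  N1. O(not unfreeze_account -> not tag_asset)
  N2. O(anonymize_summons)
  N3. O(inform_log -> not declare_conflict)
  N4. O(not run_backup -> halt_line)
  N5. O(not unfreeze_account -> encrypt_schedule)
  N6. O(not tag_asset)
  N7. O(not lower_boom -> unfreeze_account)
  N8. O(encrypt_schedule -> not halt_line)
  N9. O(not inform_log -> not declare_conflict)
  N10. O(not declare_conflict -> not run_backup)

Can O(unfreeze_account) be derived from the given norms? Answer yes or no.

Yes

Premises 9 and 3 cover both cases: O(not inform_log -> not declare_conflict) and O(inform_log -> not declare_conflict). Since not inform_log ∨ inform_log is a tautology, O(not declare_conflict) follows.
Applying K to premise 10 (O(not declare_conflict -> not run_backup)) and O(not declare_conflict) yields O(not run_backup).
From O(not run_backup) and premise 4, O(not run_backup -> halt_line), we obtain O(halt_line).
Premise 8, O(encrypt_schedule -> not halt_line), contraposes to O(halt_line -> not encrypt_schedule); with O(halt_line) we get O(not encrypt_schedule).
Premise 5 is O(not unfreeze_account -> encrypt_schedule); contrapositively O(not encrypt_schedule -> unfreeze_account). Since O(not encrypt_schedule) holds, K gives O(unfreeze_account).
Premises 1, 2, 6, 7 do not contribute to this derivation.
So O(unfreeze_account) follows.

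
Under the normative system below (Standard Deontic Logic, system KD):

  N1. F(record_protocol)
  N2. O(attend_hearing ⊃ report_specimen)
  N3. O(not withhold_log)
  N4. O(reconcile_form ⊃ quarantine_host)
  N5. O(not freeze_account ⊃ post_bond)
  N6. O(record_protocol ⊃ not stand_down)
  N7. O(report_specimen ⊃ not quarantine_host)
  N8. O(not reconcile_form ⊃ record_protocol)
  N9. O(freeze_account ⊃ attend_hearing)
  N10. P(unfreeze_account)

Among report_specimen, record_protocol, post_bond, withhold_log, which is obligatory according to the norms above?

post_bond

Premise 1 is F(record_protocol), i.e. O(not record_protocol).
Premise 8 is O(not reconcile_form ⊃ record_protocol); contrapositively O(not record_protocol ⊃ reconcile_form). Since O(not record_protocol) holds, K gives O(reconcile_form).
From O(reconcile_form) and premise 4, O(reconcile_form ⊃ quarantine_host), we obtain O(quarantine_host).
Premise 7 is O(report_specimen ⊃ not quarantine_host); contrapositively O(quarantine_host ⊃ not report_specimen). Since O(quarantine_host) holds, K gives O(not report_specimen).
The contrapositive of premise 2 (O(attend_hearing ⊃ report_specimen)) is O(not report_specimen ⊃ not attend_hearing), and O(not report_specimen) is already established, so O(not attend_hearing).
Premise 9, O(freeze_account ⊃ attend_hearing), contraposes to O(not attend_hearing ⊃ not freeze_account); with O(not attend_hearing) we get O(not freeze_account).
Applying K to premise 5 (O(not freeze_account ⊃ post_bond)) and O(not freeze_account) yields O(post_bond).
So O(post_bond) holds — post_bond is obligatory. None of the other listed options is made obligatory by any chain of premises.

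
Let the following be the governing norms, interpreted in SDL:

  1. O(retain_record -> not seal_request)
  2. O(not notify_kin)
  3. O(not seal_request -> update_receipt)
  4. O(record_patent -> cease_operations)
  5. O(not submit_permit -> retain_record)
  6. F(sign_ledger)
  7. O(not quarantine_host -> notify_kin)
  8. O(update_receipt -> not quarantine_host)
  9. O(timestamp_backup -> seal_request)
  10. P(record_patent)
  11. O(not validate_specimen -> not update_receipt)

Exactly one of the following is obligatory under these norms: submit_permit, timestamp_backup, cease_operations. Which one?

submit_permit

Premise 2 gives O(not notify_kin).
The contrapositive of premise 7 (O(not quarantine_host -> notify_kin)) is O(not notify_kin -> quarantine_host), and O(not notify_kin) is already established, so O(quarantine_host).
The contrapositive of premise 8 (O(update_receipt -> not quarantine_host)) is O(quarantine_host -> not update_receipt), and O(quarantine_host) is already established, so O(not update_receipt).
Premise 3 is O(not seal_request -> update_receipt); contrapositively O(not update_receipt -> seal_request). Since O(not update_receipt) holds, K gives O(seal_request).
Premise 1, O(retain_record -> not seal_request), contraposes to O(seal_request -> not retain_record); with O(seal_request) we get O(not retain_record).
Premise 5 is O(not submit_permit -> retain_record); contrapositively O(not retain_record -> submit_permit). Since O(not retain_record) holds, K gives O(submit_permit).
So O(submit_permit) holds — submit_permit is obligatory. None of the other listed options is made obligatory by any chain of premises.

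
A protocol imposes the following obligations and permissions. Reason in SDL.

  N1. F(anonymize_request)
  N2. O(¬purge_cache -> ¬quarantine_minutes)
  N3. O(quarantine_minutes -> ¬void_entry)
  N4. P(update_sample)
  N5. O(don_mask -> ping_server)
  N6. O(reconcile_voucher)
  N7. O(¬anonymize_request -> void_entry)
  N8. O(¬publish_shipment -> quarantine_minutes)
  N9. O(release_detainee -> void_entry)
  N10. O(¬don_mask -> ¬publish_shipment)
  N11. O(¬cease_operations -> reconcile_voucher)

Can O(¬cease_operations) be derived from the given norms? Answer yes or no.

Premise 11 is O(¬cease_operations -> reconcile_voucher); even if O(reconcile_voucher) held, inferring O(¬cease_operations) would be affirming the consequent — invalid.
No other premise forces O(¬cease_operations). An ideal world satisfying every premise can still have ¬cease_operations false, so O(¬cease_operations) is not derivable.

No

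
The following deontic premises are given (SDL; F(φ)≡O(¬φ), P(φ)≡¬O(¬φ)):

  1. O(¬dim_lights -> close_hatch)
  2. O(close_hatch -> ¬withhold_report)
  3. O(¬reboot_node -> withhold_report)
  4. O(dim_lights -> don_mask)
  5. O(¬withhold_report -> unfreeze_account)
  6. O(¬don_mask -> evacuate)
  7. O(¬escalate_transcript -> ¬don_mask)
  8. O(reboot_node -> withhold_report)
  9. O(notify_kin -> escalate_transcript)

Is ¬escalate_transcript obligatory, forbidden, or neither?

Premises 3 and 8 are O(¬reboot_node -> withhold_report) and O(reboot_node -> withhold_report); every ideal world satisfies ¬reboot_node or reboot_node, so in either case withhold_report holds — hence O(withhold_report).
Premise 2 is O(close_hatch -> ¬withhold_report); contrapositively O(withhold_report -> ¬close_hatch). Since O(withhold_report) holds, K gives O(¬close_hatch).
Premise 1, O(¬dim_lights -> close_hatch), contraposes to O(¬close_hatch -> dim_lights); with O(¬close_hatch) we get O(dim_lights).
From O(dim_lights) and premise 4, O(dim_lights -> don_mask), we obtain O(don_mask).
Premise 7, O(¬escalate_transcript -> ¬don_mask), contraposes to O(don_mask -> escalate_transcript); with O(don_mask) we get O(escalate_transcript).
Premises 5, 6, 9 do not contribute to this derivation.
Thus O(escalate_transcript), which is F(¬escalate_transcript): ¬escalate_transcript is forbidden.

Forbidden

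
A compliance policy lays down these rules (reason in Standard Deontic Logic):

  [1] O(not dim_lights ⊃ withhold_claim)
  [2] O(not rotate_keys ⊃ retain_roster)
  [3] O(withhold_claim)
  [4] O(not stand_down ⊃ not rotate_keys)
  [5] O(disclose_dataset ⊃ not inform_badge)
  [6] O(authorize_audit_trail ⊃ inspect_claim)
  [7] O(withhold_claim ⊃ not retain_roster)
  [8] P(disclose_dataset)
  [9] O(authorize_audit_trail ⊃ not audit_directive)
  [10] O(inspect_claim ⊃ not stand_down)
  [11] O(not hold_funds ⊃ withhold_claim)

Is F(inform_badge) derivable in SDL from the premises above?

No

Premise 5 is O(disclose_dataset ⊃ not inform_badge), but O(disclose_dataset) is not derivable from the premises (the permission P(disclose_dataset) asserts only not O(not disclose_dataset), not O(disclose_dataset)), so it does not yield O(not inform_badge).
No other premise forces O(not inform_badge). An ideal world satisfying every premise can still have inform_badge true, so F(inform_badge) is not derivable.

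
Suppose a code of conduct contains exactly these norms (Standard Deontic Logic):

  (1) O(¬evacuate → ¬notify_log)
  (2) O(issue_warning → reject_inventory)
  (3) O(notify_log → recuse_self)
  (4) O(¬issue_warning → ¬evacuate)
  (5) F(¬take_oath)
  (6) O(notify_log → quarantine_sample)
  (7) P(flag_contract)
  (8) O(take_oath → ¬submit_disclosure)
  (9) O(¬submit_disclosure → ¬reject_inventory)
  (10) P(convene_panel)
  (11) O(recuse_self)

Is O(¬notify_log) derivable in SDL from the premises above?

Premise 5 is F(¬take_oath), i.e. O(take_oath).
With premise 8, O(take_oath → ¬submit_disclosure), the K-axiom yields O(¬submit_disclosure).
Applying K to premise 9 (O(¬submit_disclosure → ¬reject_inventory)) and O(¬submit_disclosure) yields O(¬reject_inventory).
Premise 2 is O(issue_warning → reject_inventory); contrapositively O(¬reject_inventory → ¬issue_warning). Since O(¬reject_inventory) holds, K gives O(¬issue_warning).
Applying K to premise 4 (O(¬issue_warning → ¬evacuate)) and O(¬issue_warning) yields O(¬evacuate).
Applying K to premise 1 (O(¬evacuate → ¬notify_log)) and O(¬evacuate) yields O(¬notify_log).
Premises 3, 6, 7, 10, 11 do not contribute to this derivation.
So O(¬notify_log) follows.

Yes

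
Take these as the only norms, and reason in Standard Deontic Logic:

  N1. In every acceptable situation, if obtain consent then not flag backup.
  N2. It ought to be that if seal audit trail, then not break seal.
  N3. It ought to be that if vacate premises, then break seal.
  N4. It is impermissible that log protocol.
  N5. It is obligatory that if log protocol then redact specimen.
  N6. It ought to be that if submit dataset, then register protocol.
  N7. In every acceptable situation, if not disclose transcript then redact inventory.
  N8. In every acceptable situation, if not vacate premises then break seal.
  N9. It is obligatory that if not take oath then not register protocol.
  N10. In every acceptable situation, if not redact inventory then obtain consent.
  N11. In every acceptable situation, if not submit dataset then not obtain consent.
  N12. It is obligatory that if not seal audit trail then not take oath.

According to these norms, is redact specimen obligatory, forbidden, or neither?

Premise 5 is O(log_protocol → redact_specimen), but O(log_protocol) is not derivable from the premises, so it does not yield O(redact_specimen).
No premise or chain of K-axiom applications forces O(redact_specimen), and none forces O(¬redact_specimen). So redact_specimen is neither obligatory nor forbidden under these norms.

Neither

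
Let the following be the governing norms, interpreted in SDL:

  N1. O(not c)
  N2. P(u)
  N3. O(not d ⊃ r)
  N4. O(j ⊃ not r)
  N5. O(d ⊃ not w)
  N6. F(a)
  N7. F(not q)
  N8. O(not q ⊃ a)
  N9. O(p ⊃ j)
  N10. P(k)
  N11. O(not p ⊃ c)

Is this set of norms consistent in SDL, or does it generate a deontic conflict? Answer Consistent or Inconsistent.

Premise 8 is O(not q ⊃ a), but O(not q) is not derivable from the premises, so it does not yield O(a).
So O(a) is not derivable, and the apparent clash with O(not a) does not arise.
A world satisfying every obligation exists (e.g. a=false, c=false, d=true, j=true, k=false, p=true, q=true, r=false, u=false, w=false); no atom is both obligatory and forbidden, so the set is consistent.

Consistent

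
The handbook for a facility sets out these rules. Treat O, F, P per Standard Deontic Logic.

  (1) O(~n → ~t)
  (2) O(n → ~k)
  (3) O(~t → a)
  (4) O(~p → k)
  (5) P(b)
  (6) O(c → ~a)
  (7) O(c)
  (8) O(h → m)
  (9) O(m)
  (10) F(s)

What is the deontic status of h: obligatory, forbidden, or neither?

Premise 8 is O(h → m); even if O(m) held, inferring O(h) would be affirming the consequent — invalid.
No premise or chain of K-axiom applications forces O(h), and none forces O(~h). So h is neither obligatory nor forbidden under these norms.

Neither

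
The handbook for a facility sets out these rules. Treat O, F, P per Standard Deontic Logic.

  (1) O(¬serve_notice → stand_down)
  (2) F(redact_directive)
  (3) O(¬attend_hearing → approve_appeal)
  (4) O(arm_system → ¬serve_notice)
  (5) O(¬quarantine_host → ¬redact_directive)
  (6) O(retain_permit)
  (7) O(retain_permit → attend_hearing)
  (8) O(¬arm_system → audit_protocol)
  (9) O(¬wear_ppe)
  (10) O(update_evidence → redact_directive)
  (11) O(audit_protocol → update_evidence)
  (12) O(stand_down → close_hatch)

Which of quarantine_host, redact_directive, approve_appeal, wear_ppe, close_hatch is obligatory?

F(redact_directive) at premise 2 means O(¬redact_directive).
Premise 10 is O(update_evidence → redact_directive); contrapositively O(¬redact_directive → ¬update_evidence). Since O(¬redact_directive) holds, K gives O(¬update_evidence).
Premise 11 is O(audit_protocol → update_evidence); contrapositively O(¬update_evidence → ¬audit_protocol). Since O(¬update_evidence) holds, K gives O(¬audit_protocol).
Premise 8, O(¬arm_system → audit_protocol), contraposes to O(¬audit_protocol → arm_system); with O(¬audit_protocol) we get O(arm_system).
With premise 4, O(arm_system → ¬serve_notice), the K-axiom yields O(¬serve_notice).
Premise 1 is O(¬serve_notice → stand_down); since O(¬serve_notice), deontic closure gives O(stand_down).
Applying K to premise 12 (O(stand_down → close_hatch)) and O(stand_down) yields O(close_hatch).
So O(close_hatch) holds — close_hatch is obligatory. None of the other listed options is made obligatory by any chain of premises.

close_hatch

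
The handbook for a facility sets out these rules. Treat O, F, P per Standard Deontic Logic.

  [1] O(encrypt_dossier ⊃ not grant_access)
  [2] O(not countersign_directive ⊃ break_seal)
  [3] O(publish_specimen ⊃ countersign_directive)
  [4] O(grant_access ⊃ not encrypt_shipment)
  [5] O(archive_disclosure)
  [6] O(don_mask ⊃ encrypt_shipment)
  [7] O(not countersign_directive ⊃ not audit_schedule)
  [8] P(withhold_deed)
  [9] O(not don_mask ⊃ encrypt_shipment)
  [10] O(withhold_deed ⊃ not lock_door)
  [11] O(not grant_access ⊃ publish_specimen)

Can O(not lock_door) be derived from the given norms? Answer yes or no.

No

Premise 10 is O(withhold_deed ⊃ not lock_door), but O(withhold_deed) is not derivable from the premises (the permission P(withhold_deed) asserts only not O(not withhold_deed), not O(withhold_deed)), so it does not yield O(not lock_door).
No other premise forces O(not lock_door). An ideal world satisfying every premise can still have not lock_door false, so O(not lock_door) is not derivable.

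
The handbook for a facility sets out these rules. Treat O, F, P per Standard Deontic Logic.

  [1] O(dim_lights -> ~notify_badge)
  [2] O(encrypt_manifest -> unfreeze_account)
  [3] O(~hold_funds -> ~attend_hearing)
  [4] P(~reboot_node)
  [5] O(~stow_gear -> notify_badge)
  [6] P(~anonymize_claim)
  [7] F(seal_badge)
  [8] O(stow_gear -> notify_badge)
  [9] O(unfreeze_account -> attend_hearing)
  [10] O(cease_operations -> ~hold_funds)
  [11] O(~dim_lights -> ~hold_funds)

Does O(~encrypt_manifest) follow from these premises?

Yes

Premises 8 and 5 cover both cases: O(stow_gear -> notify_badge) and O(~stow_gear -> notify_badge). Since stow_gear ∨ ~stow_gear is a tautology, O(notify_badge) follows.
Premise 1, O(dim_lights -> ~notify_badge), contraposes to O(notify_badge -> ~dim_lights); with O(notify_badge) we get O(~dim_lights).
With premise 11, O(~dim_lights -> ~hold_funds), the K-axiom yields O(~hold_funds).
With premise 3, O(~hold_funds -> ~attend_hearing), the K-axiom yields O(~attend_hearing).
Premise 9 is O(unfreeze_account -> attend_hearing); contrapositively O(~attend_hearing -> ~unfreeze_account). Since O(~attend_hearing) holds, K gives O(~unfreeze_account).
Premise 2, O(encrypt_manifest -> unfreeze_account), contraposes to O(~unfreeze_account -> ~encrypt_manifest); with O(~unfreeze_account) we get O(~encrypt_manifest).
Premises 4, 6, 7, 10 do not contribute to this derivation.
So O(~encrypt_manifest) follows.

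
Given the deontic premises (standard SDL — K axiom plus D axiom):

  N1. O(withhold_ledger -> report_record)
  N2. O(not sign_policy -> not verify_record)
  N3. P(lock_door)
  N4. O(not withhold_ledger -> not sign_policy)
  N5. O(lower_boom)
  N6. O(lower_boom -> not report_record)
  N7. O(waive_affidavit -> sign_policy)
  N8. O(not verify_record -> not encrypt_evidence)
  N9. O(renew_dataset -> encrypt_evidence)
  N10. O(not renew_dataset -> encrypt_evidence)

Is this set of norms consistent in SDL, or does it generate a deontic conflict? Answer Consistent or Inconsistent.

Inconsistent

Premises 9 and 10 are O(renew_dataset -> encrypt_evidence) and O(not renew_dataset -> encrypt_evidence); every ideal world satisfies renew_dataset or not renew_dataset, so in either case encrypt_evidence holds — hence O(encrypt_evidence).
The contrapositive of premise 8 (O(not verify_record -> not encrypt_evidence)) is O(encrypt_evidence -> verify_record), and O(encrypt_evidence) is already established, so O(verify_record).
The contrapositive of premise 2 (O(not sign_policy -> not verify_record)) is O(verify_record -> sign_policy), and O(verify_record) is already established, so O(sign_policy).
Premise 4 is O(not withhold_ledger -> not sign_policy); contrapositively O(sign_policy -> withhold_ledger). Since O(sign_policy) holds, K gives O(withhold_ledger).
From O(withhold_ledger) and premise 1, O(withhold_ledger -> report_record), we obtain O(report_record).
Premise 6, O(lower_boom -> not report_record), contraposes to O(report_record -> not lower_boom); with O(report_record) we get O(not lower_boom).
However, premise 5 gives O(lower_boom).
We now have both O(not lower_boom) and O(lower_boom) — lower_boom is simultaneously obligatory and forbidden, violating the D-axiom.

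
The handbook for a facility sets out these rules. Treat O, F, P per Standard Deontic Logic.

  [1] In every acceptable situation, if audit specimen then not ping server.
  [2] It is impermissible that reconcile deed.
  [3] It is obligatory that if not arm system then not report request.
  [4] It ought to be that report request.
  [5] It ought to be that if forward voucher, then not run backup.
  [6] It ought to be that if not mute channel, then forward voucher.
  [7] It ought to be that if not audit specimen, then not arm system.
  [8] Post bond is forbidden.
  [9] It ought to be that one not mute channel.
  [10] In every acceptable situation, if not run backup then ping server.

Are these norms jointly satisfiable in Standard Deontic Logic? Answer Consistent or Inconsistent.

Inconsistent

Premise 4 states O(report_request) outright.
Premise 3, O(¬arm_system → ¬report_request), contraposes to O(report_request → arm_system); with O(report_request) we get O(arm_system).
Premise 7, O(¬audit_specimen → ¬arm_system), contraposes to O(arm_system → audit_specimen); with O(arm_system) we get O(audit_specimen).
With premise 1, O(audit_specimen → ¬ping_server), the K-axiom yields O(¬ping_server).
The contrapositive of premise 10 (O(¬run_backup → ping_server)) is O(¬ping_server → run_backup), and O(¬ping_server) is already established, so O(run_backup).
Premise 5, O(forward_voucher → ¬run_backup), contraposes to O(run_backup → ¬forward_voucher); with O(run_backup) we get O(¬forward_voucher).
Premise 6, O(¬mute_channel → forward_voucher), contraposes to O(¬forward_voucher → mute_channel); with O(¬forward_voucher) we get O(mute_channel).
But premise 9 directly asserts O(¬mute_channel).
We now have both O(mute_channel) and O(¬mute_channel) — mute_channel is simultaneously obligatory and forbidden, violating the D-axiom.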